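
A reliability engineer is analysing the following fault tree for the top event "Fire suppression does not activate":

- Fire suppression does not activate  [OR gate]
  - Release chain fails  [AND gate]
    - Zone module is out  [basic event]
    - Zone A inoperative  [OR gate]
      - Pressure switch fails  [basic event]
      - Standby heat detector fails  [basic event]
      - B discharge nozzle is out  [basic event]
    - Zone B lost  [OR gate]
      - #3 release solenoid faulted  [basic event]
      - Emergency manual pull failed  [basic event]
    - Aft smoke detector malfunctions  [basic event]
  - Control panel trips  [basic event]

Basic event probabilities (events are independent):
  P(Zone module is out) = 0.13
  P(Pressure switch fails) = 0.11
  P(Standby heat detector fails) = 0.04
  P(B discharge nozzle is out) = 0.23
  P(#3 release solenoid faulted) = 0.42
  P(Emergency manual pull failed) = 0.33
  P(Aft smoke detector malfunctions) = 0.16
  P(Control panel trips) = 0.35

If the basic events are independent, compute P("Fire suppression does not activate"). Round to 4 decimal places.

0.3528

P(Zone A inoperative) [OR] = 1 − (1−0.11) × (1−0.04) × (1−0.23) = 0.342112
P(Zone B lost) [OR] = 1 − (1−0.42) × (1−0.33) = 0.611400
P(Release chain fails) [AND] = 0.13 × 0.342112 × 0.611400 × 0.16 = 0.004351
P(Fire suppression does not activate) [OR] = 1 − (1−0.004351) × (1−0.35) = 0.352828
Rounded to 4 decimal places: P(Fire suppression does not activate) ≈ 0.3528.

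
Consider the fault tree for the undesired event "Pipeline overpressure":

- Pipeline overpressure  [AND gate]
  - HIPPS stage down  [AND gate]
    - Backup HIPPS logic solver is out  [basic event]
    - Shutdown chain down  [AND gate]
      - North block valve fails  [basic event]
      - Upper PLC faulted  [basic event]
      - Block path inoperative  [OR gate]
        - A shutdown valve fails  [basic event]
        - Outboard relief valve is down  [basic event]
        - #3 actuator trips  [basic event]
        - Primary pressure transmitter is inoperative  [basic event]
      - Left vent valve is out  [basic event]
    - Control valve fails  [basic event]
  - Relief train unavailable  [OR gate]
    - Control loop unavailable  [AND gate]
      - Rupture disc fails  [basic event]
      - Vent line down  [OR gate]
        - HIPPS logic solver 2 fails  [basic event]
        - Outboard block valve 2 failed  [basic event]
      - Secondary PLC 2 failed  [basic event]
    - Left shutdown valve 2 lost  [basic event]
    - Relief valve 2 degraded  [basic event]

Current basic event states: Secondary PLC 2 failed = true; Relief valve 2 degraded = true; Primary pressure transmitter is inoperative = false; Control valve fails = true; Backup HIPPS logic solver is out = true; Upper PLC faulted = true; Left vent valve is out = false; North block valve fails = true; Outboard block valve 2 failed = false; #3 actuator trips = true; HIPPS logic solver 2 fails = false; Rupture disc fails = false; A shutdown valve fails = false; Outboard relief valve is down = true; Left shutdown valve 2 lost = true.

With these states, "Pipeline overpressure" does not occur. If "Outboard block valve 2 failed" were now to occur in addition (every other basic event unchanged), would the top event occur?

Counterfactual: set "Outboard block valve 2 failed" to occurred.
Block path inoperative [OR]: A shutdown valve fails=not, Outboard relief valve is down=occurs, #3 actuator trips=occurs, Primary pressure transmitter is inoperative=not → at least one input occurs → occurs.
Shutdown chain down [AND]: North block valve fails=occurs, Upper PLC faulted=occurs, Block path inoperative=occurs, Left vent valve is out=not → not all inputs occur → does not occur.
HIPPS stage down [AND]: Backup HIPPS logic solver is out=occurs, Shutdown chain down=not, Control valve fails=occurs → not all inputs occur → does not occur.
Vent line down [OR]: HIPPS logic solver 2 fails=not, Outboard block valve 2 failed=occurs → at least one input occurs → occurs.
Control loop unavailable [AND]: Rupture disc fails=not, Vent line down=occurs, Secondary PLC 2 failed=occurs → not all inputs occur → does not occur.
Relief train unavailable [OR]: Control loop unavailable=not, Left shutdown valve 2 lost=occurs, Relief valve 2 degraded=occurs → at least one input occurs → occurs.
Pipeline overpressure [AND]: HIPPS stage down=not, Relief train unavailable=occurs → not all inputs occur → does not occur.

No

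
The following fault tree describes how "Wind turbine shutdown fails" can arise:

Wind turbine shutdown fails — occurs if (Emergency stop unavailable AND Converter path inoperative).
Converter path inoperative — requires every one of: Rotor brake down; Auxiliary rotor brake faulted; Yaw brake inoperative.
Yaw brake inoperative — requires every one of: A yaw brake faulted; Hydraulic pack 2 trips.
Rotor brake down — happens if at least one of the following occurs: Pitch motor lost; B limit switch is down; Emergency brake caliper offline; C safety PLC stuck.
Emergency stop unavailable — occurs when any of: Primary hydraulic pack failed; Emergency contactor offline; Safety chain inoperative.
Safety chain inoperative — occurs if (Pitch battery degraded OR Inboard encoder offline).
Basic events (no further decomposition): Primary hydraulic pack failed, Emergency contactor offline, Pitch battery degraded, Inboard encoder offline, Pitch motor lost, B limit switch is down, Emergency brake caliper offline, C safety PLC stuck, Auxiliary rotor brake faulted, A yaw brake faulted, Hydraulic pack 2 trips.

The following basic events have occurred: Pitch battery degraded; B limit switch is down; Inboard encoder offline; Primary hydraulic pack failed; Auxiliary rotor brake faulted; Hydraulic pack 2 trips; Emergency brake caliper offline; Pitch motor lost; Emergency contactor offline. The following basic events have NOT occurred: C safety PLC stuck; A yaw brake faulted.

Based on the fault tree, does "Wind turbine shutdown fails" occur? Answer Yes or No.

Safety chain inoperative [OR]: Pitch battery degraded=occurs, Inboard encoder offline=occurs → at least one input occurs → occurs.
Emergency stop unavailable [OR]: Primary hydraulic pack failed=occurs, Emergency contactor offline=occurs, Safety chain inoperative=occurs → at least one input occurs → occurs.
Rotor brake down [OR]: Pitch motor lost=occurs, B limit switch is down=occurs, Emergency brake caliper offline=occurs, C safety PLC stuck=not → at least one input occurs → occurs.
Yaw brake inoperative [AND]: A yaw brake faulted=not, Hydraulic pack 2 trips=occurs → not all inputs occur → does not occur.
Converter path inoperative [AND]: Rotor brake down=occurs, Auxiliary rotor brake faulted=occurs, Yaw brake inoperative=not → not all inputs occur → does not occur.
Wind turbine shutdown fails [AND]: Emergency stop unavailable=occurs, Converter path inoperative=not → not all inputs occur → does not occur.

No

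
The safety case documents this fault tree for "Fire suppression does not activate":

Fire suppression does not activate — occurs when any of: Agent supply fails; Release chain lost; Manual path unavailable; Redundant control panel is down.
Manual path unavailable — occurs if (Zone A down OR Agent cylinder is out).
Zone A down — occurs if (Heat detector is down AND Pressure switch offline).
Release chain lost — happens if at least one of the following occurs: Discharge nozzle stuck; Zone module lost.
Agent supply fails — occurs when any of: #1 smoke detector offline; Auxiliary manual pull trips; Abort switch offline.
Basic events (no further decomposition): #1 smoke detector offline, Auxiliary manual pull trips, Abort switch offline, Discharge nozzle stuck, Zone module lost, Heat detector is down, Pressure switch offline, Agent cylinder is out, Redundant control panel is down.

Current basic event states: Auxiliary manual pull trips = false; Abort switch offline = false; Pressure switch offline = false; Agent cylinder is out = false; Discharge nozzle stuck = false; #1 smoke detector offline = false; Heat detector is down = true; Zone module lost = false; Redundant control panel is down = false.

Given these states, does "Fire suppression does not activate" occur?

Agent supply fails [OR]: #1 smoke detector offline=not, Auxiliary manual pull trips=not, Abort switch offline=not → no input occurs → does not occur.
Release chain lost [OR]: Discharge nozzle stuck=not, Zone module lost=not → no input occurs → does not occur.
Zone A down [AND]: Heat detector is down=occurs, Pressure switch offline=not → not all inputs occur → does not occur.
Manual path unavailable [OR]: Zone A down=not, Agent cylinder is out=not → no input occurs → does not occur.
Fire suppression does not activate [OR]: Agent supply fails=not, Release chain lost=not, Manual path unavailable=not, Redundant control panel is down=not → no input occurs → does not occur.

No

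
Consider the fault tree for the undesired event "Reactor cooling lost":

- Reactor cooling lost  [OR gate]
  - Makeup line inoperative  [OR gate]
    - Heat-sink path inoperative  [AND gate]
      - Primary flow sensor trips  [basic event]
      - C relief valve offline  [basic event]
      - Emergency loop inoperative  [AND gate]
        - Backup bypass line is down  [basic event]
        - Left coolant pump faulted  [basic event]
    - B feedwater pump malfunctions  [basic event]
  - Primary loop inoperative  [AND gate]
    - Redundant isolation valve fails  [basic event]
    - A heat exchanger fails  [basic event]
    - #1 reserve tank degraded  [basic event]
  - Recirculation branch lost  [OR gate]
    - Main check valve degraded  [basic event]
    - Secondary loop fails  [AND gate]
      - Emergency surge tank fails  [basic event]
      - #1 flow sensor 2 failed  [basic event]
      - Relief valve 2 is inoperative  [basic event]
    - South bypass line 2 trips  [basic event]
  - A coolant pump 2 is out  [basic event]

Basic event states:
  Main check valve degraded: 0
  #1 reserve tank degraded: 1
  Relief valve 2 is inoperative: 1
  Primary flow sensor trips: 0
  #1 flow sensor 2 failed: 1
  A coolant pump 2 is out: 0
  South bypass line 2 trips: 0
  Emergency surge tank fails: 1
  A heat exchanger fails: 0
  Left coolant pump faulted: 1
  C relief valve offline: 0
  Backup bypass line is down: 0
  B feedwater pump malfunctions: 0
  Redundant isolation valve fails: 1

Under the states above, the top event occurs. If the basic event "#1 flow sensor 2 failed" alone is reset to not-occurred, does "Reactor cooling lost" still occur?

Counterfactual: set "#1 flow sensor 2 failed" to not occurred.
Emergency loop inoperative [AND]: Backup bypass line is down=not, Left coolant pump faulted=occurs → not all inputs occur → does not occur.
Heat-sink path inoperative [AND]: Primary flow sensor trips=not, C relief valve offline=not, Emergency loop inoperative=not → not all inputs occur → does not occur.
Makeup line inoperative [OR]: Heat-sink path inoperative=not, B feedwater pump malfunctions=not → no input occurs → does not occur.
Primary loop inoperative [AND]: Redundant isolation valve fails=occurs, A heat exchanger fails=not, #1 reserve tank degraded=occurs → not all inputs occur → does not occur.
Secondary loop fails [AND]: Emergency surge tank fails=occurs, #1 flow sensor 2 failed=not, Relief valve 2 is inoperative=occurs → not all inputs occur → does not occur.
Recirculation branch lost [OR]: Main check valve degraded=not, Secondary loop fails=not, South bypass line 2 trips=not → no input occurs → does not occur.
Reactor cooling lost [OR]: Makeup line inoperative=not, Primary loop inoperative=not, Recirculation branch lost=not, A coolant pump 2 is out=not → no input occurs → does not occur.

No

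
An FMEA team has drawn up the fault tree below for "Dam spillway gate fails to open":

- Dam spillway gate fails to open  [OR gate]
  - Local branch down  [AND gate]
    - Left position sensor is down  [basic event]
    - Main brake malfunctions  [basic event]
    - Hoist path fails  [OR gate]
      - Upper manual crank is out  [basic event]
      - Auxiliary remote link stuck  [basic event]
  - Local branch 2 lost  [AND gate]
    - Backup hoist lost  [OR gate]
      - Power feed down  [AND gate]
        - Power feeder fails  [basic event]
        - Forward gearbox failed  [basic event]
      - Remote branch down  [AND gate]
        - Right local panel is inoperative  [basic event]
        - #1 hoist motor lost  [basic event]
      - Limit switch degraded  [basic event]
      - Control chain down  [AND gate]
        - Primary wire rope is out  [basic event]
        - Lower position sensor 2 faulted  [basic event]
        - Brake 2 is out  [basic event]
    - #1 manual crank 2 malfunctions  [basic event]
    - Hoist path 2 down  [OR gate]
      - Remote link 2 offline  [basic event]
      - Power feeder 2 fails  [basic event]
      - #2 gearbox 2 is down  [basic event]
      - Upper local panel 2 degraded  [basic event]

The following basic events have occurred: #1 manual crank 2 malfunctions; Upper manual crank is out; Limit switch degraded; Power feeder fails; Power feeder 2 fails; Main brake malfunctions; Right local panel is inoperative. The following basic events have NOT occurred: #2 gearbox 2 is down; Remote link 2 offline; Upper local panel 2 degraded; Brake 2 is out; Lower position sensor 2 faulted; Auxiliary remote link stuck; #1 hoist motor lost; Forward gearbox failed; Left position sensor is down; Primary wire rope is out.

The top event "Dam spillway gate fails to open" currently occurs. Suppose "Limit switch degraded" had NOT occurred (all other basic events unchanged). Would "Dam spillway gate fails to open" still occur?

Counterfactual: set "Limit switch degraded" to not occurred.
Hoist path fails [OR]: Upper manual crank is out=occurs, Auxiliary remote link stuck=not → at least one input occurs → occurs.
Local branch down [AND]: Left position sensor is down=not, Main brake malfunctions=occurs, Hoist path fails=occurs → not all inputs occur → does not occur.
Power feed down [AND]: Power feeder fails=occurs, Forward gearbox failed=not → not all inputs occur → does not occur.
Remote branch down [AND]: Right local panel is inoperative=occurs, #1 hoist motor lost=not → not all inputs occur → does not occur.
Control chain down [AND]: Primary wire rope is out=not, Lower position sensor 2 faulted=not, Brake 2 is out=not → not all inputs occur → does not occur.
Backup hoist lost [OR]: Power feed down=not, Remote branch down=not, Limit switch degraded=not, Control chain down=not → no input occurs → does not occur.
Hoist path 2 down [OR]: Remote link 2 offline=not, Power feeder 2 fails=occurs, #2 gearbox 2 is down=not, Upper local panel 2 degraded=not → at least one input occurs → occurs.
Local branch 2 lost [AND]: Backup hoist lost=not, #1 manual crank 2 malfunctions=occurs, Hoist path 2 down=occurs → not all inputs occur → does not occur.
Dam spillway gate fails to open [OR]: Local branch down=not, Local branch 2 lost=not → no input occurs → does not occur.

No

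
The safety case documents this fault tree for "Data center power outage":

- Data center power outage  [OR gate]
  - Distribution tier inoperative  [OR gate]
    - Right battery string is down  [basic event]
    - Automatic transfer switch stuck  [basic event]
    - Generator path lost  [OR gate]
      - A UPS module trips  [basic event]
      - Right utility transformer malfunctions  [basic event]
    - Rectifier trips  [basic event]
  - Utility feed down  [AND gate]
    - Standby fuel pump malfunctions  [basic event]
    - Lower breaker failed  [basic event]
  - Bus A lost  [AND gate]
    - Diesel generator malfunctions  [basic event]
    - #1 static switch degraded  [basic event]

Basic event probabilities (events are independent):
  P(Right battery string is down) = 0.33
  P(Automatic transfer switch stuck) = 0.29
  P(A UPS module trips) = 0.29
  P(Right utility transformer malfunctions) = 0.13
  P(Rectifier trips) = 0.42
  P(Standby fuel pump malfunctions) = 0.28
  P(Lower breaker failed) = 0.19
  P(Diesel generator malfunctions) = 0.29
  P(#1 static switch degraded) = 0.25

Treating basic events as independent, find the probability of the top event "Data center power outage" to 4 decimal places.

P(Generator path lost) [OR] = 1 − (1−0.29) × (1−0.13) = 0.382300
P(Distribution tier inoperative) [OR] = 1 − (1−0.33) × (1−0.29) × (1−0.382300) × (1−0.42) = 0.829573
P(Utility feed down) [AND] = 0.28 × 0.19 = 0.053200
P(Bus A lost) [AND] = 0.29 × 0.25 = 0.072500
P(Data center power outage) [OR] = 1 − (1−0.829573) × (1−0.053200) × (1−0.072500) = 0.850338
Rounded to 4 decimal places: P(Data center power outage) ≈ 0.8503.

0.8503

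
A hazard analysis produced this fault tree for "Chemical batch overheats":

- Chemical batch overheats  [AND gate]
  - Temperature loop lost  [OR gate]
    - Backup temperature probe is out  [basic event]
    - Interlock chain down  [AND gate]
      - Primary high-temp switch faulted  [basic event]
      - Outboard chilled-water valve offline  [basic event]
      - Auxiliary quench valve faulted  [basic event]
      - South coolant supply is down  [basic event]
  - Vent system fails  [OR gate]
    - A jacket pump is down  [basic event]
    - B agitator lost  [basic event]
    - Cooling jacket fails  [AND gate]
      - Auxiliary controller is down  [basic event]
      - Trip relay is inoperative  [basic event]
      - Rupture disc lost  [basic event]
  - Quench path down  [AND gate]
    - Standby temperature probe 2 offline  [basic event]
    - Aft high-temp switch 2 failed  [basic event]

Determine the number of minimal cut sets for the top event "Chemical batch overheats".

Interlock chain down [AND]: one cut set from each child combined → 1 × 1 × 1 × 1 = 1 cut set(s).
Temperature loop lost [OR]: union of children's cut sets → 2 cut set(s).
Cooling jacket fails [AND]: one cut set from each child combined → 1 × 1 × 1 = 1 cut set(s).
Vent system fails [OR]: union of children's cut sets → 3 cut set(s).
Quench path down [AND]: one cut set from each child combined → 1 × 1 = 1 cut set(s).
Chemical batch overheats [AND]: one cut set from each child combined → 2 × 3 × 1 = 6 cut set(s).
Minimal cut sets: {A jacket pump is down, Aft high-temp switch 2 failed, Backup temperature probe is out, Standby temperature probe 2 offline}; {Aft high-temp switch 2 failed, B agitator lost, Backup temperature probe is out, Standby temperature probe 2 offline}; {Aft high-temp switch 2 failed, Auxiliary controller is down, Backup temperature probe is out, Rupture disc lost, Standby temperature probe 2 offline, Trip relay is inoperative}; {A jacket pump is down, Aft high-temp switch 2 failed, Auxiliary quench valve faulted, Outboard chilled-water valve offline, Primary high-temp switch faulted, South coolant supply is down, Standby temperature probe 2 offline}; {Aft high-temp switch 2 failed, Auxiliary quench valve faulted, B agitator lost, Outboard chilled-water valve offline, Primary high-temp switch faulted, South coolant supply is down, Standby temperature probe 2 offline}; {Aft high-temp switch 2 failed, Auxiliary controller is down, Auxiliary quench valve faulted, Outboard chilled-water valve offline, Primary high-temp switch faulted, Rupture disc lost, South coolant supply is down, Standby temperature probe 2 offline, Trip relay is inoperative}.

6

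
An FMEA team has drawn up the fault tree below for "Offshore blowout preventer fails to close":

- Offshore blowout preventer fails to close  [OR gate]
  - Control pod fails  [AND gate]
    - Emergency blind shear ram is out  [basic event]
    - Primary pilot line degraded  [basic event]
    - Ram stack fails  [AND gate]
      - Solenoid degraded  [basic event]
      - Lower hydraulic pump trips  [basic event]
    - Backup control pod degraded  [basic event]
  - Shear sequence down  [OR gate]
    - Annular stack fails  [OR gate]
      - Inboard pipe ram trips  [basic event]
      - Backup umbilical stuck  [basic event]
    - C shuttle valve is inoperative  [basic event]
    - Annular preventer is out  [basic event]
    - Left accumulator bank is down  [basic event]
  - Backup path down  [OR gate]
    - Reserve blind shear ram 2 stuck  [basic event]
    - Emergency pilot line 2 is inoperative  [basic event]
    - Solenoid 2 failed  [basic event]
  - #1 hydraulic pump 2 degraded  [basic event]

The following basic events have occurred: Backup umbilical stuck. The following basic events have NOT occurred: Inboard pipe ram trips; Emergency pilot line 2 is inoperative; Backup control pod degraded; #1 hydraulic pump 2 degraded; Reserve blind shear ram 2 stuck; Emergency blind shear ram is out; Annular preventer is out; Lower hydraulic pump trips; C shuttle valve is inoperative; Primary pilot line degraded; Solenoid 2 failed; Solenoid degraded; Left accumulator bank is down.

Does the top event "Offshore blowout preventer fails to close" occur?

Yes

Ram stack fails [AND]: Solenoid degraded=not, Lower hydraulic pump trips=not → not all inputs occur → does not occur.
Control pod fails [AND]: Emergency blind shear ram is out=not, Primary pilot line degraded=not, Ram stack fails=not, Backup control pod degraded=not → not all inputs occur → does not occur.
Annular stack fails [OR]: Inboard pipe ram trips=not, Backup umbilical stuck=occurs → at least one input occurs → occurs.
Shear sequence down [OR]: Annular stack fails=occurs, C shuttle valve is inoperative=not, Annular preventer is out=not, Left accumulator bank is down=not → at least one input occurs → occurs.
Backup path down [OR]: Reserve blind shear ram 2 stuck=not, Emergency pilot line 2 is inoperative=not, Solenoid 2 failed=not → no input occurs → does not occur.
Offshore blowout preventer fails to close [OR]: Control pod fails=not, Shear sequence down=occurs, Backup path down=not, #1 hydraulic pump 2 degraded=not → at least one input occurs → occurs.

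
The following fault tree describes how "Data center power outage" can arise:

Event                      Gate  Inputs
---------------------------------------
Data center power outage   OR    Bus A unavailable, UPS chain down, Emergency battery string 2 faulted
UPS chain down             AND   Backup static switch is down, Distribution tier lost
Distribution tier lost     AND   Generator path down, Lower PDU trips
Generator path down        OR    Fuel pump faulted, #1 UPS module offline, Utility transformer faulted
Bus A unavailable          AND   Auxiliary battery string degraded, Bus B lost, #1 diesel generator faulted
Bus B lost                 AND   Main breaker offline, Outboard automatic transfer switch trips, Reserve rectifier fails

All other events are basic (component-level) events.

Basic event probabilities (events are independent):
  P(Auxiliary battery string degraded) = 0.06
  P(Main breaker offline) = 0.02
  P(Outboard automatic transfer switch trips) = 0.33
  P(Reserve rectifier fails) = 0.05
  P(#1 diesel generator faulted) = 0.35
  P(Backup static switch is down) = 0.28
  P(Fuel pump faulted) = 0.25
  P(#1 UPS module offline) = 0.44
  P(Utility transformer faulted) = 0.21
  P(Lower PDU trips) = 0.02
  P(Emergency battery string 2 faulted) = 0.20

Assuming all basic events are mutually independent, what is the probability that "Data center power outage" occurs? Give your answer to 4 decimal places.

P(Bus B lost) [AND] = 0.02 × 0.33 × 0.05 = 0.000330
P(Bus A unavailable) [AND] = 0.06 × 0.000330 × 0.35 = 0.000007
P(Generator path down) [OR] = 1 − (1−0.25) × (1−0.44) × (1−0.21) = 0.668200
P(Distribution tier lost) [AND] = 0.668200 × 0.02 = 0.013364
P(UPS chain down) [AND] = 0.28 × 0.013364 = 0.003742
P(Data center power outage) [OR] = 1 − (1−0.000007) × (1−0.003742) × (1−0.20) = 0.202999
Rounded to 4 decimal places: P(Data center power outage) ≈ 0.2030.

0.2030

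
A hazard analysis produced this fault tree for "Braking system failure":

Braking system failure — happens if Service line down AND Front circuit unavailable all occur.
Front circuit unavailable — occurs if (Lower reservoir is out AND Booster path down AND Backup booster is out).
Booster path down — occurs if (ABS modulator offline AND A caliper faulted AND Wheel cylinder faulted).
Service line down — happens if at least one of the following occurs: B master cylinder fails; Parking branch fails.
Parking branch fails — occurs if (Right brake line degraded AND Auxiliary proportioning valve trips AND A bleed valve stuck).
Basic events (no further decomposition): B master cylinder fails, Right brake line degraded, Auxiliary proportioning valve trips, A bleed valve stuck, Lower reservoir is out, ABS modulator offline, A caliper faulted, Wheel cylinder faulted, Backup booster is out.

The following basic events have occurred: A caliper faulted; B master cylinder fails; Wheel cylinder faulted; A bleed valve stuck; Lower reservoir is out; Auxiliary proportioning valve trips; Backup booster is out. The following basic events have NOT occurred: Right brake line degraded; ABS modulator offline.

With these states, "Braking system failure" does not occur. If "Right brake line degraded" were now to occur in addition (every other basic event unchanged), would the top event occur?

Counterfactual: set "Right brake line degraded" to occurred.
Parking branch fails [AND]: Right brake line degraded=occurs, Auxiliary proportioning valve trips=occurs, A bleed valve stuck=occurs → all inputs occur → occurs.
Service line down [OR]: B master cylinder fails=occurs, Parking branch fails=occurs → at least one input occurs → occurs.
Booster path down [AND]: ABS modulator offline=not, A caliper faulted=occurs, Wheel cylinder faulted=occurs → not all inputs occur → does not occur.
Front circuit unavailable [AND]: Lower reservoir is out=occurs, Booster path down=not, Backup booster is out=occurs → not all inputs occur → does not occur.
Braking system failure [AND]: Service line down=occurs, Front circuit unavailable=not → not all inputs occur → does not occur.

No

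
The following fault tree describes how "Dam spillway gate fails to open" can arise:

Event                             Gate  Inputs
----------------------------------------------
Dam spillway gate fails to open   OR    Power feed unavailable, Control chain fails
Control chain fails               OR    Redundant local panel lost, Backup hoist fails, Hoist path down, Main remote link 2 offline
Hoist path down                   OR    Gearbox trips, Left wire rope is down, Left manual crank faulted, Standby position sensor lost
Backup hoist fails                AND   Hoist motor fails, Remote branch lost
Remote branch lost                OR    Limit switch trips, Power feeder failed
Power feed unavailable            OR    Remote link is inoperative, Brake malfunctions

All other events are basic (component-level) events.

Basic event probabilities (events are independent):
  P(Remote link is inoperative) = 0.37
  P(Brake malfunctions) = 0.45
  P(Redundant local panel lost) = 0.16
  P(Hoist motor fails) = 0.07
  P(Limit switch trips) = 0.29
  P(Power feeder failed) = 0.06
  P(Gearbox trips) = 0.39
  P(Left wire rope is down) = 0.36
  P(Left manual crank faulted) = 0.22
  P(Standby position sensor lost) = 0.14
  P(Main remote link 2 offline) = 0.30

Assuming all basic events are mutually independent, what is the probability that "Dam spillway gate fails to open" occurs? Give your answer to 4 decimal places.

P(Power feed unavailable) [OR] = 1 − (1−0.37) × (1−0.45) = 0.653500
P(Remote branch lost) [OR] = 1 − (1−0.29) × (1−0.06) = 0.332600
P(Backup hoist fails) [AND] = 0.07 × 0.332600 = 0.023282
P(Hoist path down) [OR] = 1 − (1−0.39) × (1−0.36) × (1−0.22) × (1−0.14) = 0.738120
P(Control chain fails) [OR] = 1 − (1−0.16) × (1−0.023282) × (1−0.738120) × (1−0.30) = 0.849600
P(Dam spillway gate fails to open) [OR] = 1 − (1−0.653500) × (1−0.849600) = 0.947886
Rounded to 4 decimal places: P(Dam spillway gate fails to open) ≈ 0.9479.

0.9479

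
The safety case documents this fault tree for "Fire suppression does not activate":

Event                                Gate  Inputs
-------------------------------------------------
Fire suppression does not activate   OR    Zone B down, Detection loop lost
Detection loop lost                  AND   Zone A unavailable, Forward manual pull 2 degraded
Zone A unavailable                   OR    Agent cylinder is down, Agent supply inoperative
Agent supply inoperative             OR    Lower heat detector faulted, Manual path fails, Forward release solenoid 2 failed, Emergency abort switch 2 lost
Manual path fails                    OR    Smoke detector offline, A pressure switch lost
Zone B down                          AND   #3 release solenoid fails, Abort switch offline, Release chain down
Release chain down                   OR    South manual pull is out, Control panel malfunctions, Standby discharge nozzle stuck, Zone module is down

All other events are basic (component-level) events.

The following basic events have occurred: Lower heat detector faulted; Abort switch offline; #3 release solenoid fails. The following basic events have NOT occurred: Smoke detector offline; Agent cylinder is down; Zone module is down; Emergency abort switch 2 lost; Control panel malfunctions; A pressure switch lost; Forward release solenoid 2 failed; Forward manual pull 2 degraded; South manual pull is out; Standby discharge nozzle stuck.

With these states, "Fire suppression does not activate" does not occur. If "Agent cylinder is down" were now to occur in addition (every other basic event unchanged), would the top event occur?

Counterfactual: set "Agent cylinder is down" to occurred.
Release chain down [OR]: South manual pull is out=not, Control panel malfunctions=not, Standby discharge nozzle stuck=not, Zone module is down=not → no input occurs → does not occur.
Zone B down [AND]: #3 release solenoid fails=occurs, Abort switch offline=occurs, Release chain down=not → not all inputs occur → does not occur.
Manual path fails [OR]: Smoke detector offline=not, A pressure switch lost=not → no input occurs → does not occur.
Agent supply inoperative [OR]: Lower heat detector faulted=occurs, Manual path fails=not, Forward release solenoid 2 failed=not, Emergency abort switch 2 lost=not → at least one input occurs → occurs.
Zone A unavailable [OR]: Agent cylinder is down=occurs, Agent supply inoperative=occurs → at least one input occurs → occurs.
Detection loop lost [AND]: Zone A unavailable=occurs, Forward manual pull 2 degraded=not → not all inputs occur → does not occur.
Fire suppression does not activate [OR]: Zone B down=not, Detection loop lost=not → no input occurs → does not occur.

No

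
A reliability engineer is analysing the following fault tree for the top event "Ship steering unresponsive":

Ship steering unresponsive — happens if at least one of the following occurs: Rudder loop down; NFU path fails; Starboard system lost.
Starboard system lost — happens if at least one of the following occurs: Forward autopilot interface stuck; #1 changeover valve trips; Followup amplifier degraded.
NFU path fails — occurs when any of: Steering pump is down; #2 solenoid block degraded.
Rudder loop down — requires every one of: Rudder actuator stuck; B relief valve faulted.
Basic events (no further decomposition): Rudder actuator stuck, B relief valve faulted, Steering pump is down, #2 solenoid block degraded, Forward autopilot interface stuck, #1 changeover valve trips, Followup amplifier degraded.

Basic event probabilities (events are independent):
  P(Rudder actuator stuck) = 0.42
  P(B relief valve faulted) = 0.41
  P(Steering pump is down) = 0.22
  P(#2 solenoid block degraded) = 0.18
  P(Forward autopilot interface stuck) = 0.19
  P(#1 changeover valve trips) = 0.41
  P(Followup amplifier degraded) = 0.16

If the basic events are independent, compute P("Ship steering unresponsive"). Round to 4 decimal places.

P(Rudder loop down) [AND] = 0.42 × 0.41 = 0.172200
P(NFU path fails) [OR] = 1 − (1−0.22) × (1−0.18) = 0.360400
P(Starboard system lost) [OR] = 1 − (1−0.19) × (1−0.41) × (1−0.16) = 0.598564
P(Ship steering unresponsive) [OR] = 1 − (1−0.172200) × (1−0.360400) × (1−0.598564) = 0.787455
Rounded to 4 decimal places: P(Ship steering unresponsive) ≈ 0.7875.

0.7875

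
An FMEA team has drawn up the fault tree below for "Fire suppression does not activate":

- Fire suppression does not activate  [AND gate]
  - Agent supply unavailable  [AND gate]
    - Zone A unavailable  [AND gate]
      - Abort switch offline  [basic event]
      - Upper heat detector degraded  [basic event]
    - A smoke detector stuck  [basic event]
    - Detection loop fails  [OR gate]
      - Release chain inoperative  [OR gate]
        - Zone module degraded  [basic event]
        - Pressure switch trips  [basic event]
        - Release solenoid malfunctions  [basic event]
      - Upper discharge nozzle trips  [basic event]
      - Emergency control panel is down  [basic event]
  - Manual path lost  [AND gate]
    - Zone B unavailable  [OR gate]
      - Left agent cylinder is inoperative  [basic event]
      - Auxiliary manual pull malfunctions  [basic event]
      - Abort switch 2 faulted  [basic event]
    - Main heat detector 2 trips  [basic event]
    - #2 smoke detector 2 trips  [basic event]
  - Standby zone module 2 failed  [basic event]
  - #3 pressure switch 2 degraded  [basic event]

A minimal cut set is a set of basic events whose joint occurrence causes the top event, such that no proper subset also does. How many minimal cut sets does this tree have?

15

Zone A unavailable [AND]: one cut set from each child combined → 1 × 1 = 1 cut set(s).
Release chain inoperative [OR]: union of children's cut sets → 3 cut set(s).
Detection loop fails [OR]: union of children's cut sets → 5 cut set(s).
Agent supply unavailable [AND]: one cut set from each child combined → 1 × 1 × 5 = 5 cut set(s).
Zone B unavailable [OR]: union of children's cut sets → 3 cut set(s).
Manual path lost [AND]: one cut set from each child combined → 3 × 1 × 1 = 3 cut set(s).
Fire suppression does not activate [AND]: one cut set from each child combined → 5 × 3 × 1 × 1 = 15 cut set(s).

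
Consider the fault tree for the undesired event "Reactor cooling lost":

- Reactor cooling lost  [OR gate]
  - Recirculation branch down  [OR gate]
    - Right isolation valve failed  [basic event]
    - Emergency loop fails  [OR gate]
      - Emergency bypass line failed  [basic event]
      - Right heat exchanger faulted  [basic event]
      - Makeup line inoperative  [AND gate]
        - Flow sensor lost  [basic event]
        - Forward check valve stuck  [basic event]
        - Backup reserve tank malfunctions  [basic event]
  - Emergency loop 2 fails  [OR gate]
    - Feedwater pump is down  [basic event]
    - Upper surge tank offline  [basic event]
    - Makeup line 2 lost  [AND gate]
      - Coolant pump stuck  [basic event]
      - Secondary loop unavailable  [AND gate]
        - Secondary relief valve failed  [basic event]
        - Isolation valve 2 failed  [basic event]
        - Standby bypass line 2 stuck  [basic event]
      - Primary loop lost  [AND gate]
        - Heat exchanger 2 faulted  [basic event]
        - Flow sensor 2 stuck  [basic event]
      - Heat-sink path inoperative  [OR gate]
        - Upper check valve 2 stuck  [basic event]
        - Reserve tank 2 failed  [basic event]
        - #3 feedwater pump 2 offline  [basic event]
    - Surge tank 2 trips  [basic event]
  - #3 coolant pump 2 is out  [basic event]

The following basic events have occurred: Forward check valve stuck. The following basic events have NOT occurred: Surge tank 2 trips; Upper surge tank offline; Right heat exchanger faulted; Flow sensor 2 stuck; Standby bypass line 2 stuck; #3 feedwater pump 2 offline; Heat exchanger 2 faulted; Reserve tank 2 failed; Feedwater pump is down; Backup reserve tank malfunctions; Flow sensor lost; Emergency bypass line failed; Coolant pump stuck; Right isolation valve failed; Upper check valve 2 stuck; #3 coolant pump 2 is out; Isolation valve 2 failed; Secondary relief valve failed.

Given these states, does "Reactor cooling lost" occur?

Makeup line inoperative [AND]: Flow sensor lost=not, Forward check valve stuck=occurs, Backup reserve tank malfunctions=not → not all inputs occur → does not occur.
Emergency loop fails [OR]: Emergency bypass line failed=not, Right heat exchanger faulted=not, Makeup line inoperative=not → no input occurs → does not occur.
Recirculation branch down [OR]: Right isolation valve failed=not, Emergency loop fails=not → no input occurs → does not occur.
Secondary loop unavailable [AND]: Secondary relief valve failed=not, Isolation valve 2 failed=not, Standby bypass line 2 stuck=not → not all inputs occur → does not occur.
Primary loop lost [AND]: Heat exchanger 2 faulted=not, Flow sensor 2 stuck=not → not all inputs occur → does not occur.
Heat-sink path inoperative [OR]: Upper check valve 2 stuck=not, Reserve tank 2 failed=not, #3 feedwater pump 2 offline=not → no input occurs → does not occur.
Makeup line 2 lost [AND]: Coolant pump stuck=not, Secondary loop unavailable=not, Primary loop lost=not, Heat-sink path inoperative=not → not all inputs occur → does not occur.
Emergency loop 2 fails [OR]: Feedwater pump is down=not, Upper surge tank offline=not, Makeup line 2 lost=not, Surge tank 2 trips=not → no input occurs → does not occur.
Reactor cooling lost [OR]: Recirculation branch down=not, Emergency loop 2 fails=not, #3 coolant pump 2 is out=not → no input occurs → does not occur.

No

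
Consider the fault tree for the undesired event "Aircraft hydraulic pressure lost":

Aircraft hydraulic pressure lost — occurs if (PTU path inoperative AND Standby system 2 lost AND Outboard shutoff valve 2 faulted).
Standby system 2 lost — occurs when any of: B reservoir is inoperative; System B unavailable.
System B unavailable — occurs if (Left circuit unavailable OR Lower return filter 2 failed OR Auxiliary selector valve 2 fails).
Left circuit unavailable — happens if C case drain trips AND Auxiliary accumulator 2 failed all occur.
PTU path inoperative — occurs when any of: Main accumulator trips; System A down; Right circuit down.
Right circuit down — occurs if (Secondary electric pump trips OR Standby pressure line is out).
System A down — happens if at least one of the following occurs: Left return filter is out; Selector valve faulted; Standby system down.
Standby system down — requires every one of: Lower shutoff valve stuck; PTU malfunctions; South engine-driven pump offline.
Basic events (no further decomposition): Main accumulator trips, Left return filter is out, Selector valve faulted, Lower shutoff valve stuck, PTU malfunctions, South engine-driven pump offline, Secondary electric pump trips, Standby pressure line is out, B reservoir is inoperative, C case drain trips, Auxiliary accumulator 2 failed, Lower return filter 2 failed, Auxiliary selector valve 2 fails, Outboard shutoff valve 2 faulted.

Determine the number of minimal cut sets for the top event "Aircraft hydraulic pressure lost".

Standby system down [AND]: one cut set from each child combined → 1 × 1 × 1 = 1 cut set(s).
System A down [OR]: union of children's cut sets → 3 cut set(s).
Right circuit down [OR]: union of children's cut sets → 2 cut set(s).
PTU path inoperative [OR]: union of children's cut sets → 6 cut set(s).
Left circuit unavailable [AND]: one cut set from each child combined → 1 × 1 = 1 cut set(s).
System B unavailable [OR]: union of children's cut sets → 3 cut set(s).
Standby system 2 lost [OR]: union of children's cut sets → 4 cut set(s).
Aircraft hydraulic pressure lost [AND]: one cut set from each child combined → 6 × 4 × 1 = 24 cut set(s).

24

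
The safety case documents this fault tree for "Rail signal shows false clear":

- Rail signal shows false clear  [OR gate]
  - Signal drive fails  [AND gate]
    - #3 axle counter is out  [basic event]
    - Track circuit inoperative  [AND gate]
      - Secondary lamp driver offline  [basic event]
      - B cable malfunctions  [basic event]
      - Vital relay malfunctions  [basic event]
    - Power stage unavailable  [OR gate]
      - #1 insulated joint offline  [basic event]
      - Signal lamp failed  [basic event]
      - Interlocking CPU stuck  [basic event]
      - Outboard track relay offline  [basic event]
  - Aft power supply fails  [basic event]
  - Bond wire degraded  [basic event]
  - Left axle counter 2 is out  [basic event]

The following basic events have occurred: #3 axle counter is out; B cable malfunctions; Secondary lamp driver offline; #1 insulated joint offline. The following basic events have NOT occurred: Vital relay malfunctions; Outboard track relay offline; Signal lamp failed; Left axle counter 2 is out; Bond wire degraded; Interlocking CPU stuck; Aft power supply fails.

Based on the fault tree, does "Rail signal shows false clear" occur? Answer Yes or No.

No

Track circuit inoperative [AND]: Secondary lamp driver offline=occurs, B cable malfunctions=occurs, Vital relay malfunctions=not → not all inputs occur → does not occur.
Power stage unavailable [OR]: #1 insulated joint offline=occurs, Signal lamp failed=not, Interlocking CPU stuck=not, Outboard track relay offline=not → at least one input occurs → occurs.
Signal drive fails [AND]: #3 axle counter is out=occurs, Track circuit inoperative=not, Power stage unavailable=occurs → not all inputs occur → does not occur.
Rail signal shows false clear [OR]: Signal drive fails=not, Aft power supply fails=not, Bond wire degraded=not, Left axle counter 2 is out=not → no input occurs → does not occur.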